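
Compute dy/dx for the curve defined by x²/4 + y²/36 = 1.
Take d/dx of both sides. Since y is implicitly a function of x, the chain rule attaches a y' = dy/dx factor whenever we differentiate through y.

Set F(x, y) = (left side) − (right side), so the curve is F = 0. Differentiating each term of F:
  d/dx[x^2/4] = x/2
  d/dx[y^2/36] = y·y'/18
  d/dx[-1] = 0

Collecting, the y'-free part is the partial derivative in x and the y' coefficient is the partial derivative in y:
  ∂F/∂x = x/2
  ∂F/∂y = y/18

so d/dx[F(x, y(x))] = ∂F/∂x + (∂F/∂y)·y' = 0. Rearranging,
  dy/dx = -(∂F/∂x)/(∂F/∂y) = -(x/2)/(y/18) = -9x/y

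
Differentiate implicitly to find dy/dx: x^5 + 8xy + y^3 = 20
Differentiate both sides with respect to x, treating y as y(x). By the chain rule, any term containing y contributes a factor of y' = dy/dx when we differentiate it.

Move every term to one side and write the relation as F(x, y) = 0. Term by term,
  d/dx[x^5] = 5x^4
  d/dx[8xy] = 8x·y' + 8y
  d/dx[y^3] = 3y^2·y'
  d/dx[-20] = 0

The pieces without y' make up ∂F/∂x and the coefficient of y' is ∂F/∂y:
  ∂F/∂x = 5x^4 + 8y,
  ∂F/∂y = 8x + 3y^2.

Since d/dx[F] = ∂F/∂x + (∂F/∂y)·y' = 0, solve for y':
  (∂F/∂y)·y' = -∂F/∂x
  dy/dx = -(∂F/∂x)/(∂F/∂y) = -(5x^4 + 8y)/(8x + 3y^2) = (-5x^4 - 8y)/(8x + 3y^2)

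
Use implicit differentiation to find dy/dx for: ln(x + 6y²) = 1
Apply d/dx to both sides, remembering that y depends on x. Each occurrence of y therefore brings in a y' = dy/dx via the chain rule.

With F(x, y) equal to the left-hand side minus the right, differentiate F term by term:
  d/dx[ln(x + 6y^2)] = (12y·y' + 1)/(x + 6y^2)
  d/dx[-1] = 0
Adding these up, d/dx[F] = 0 becomes
  (1/(x + 6y^2)) + (12y/(x + 6y^2))·y' = 0,
so isolating y',
  dy/dx = -(1/(x + 6y^2))/(12y/(x + 6y^2)) = -1/(12y)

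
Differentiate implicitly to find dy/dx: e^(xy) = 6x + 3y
Take d/dx of both sides. Since y is implicitly a function of x, the chain rule attaches a y' = dy/dx factor whenever we differentiate through y.

Set F(x, y) = (left side) − (right side), so the curve is F = 0. Differentiating each term of F:
  d/dx[-6x] = -6
  d/dx[-3y] = -3·y'
  d/dx[e^(xy)] = (x·y' + y)·e^(xy)

Collecting, the y'-free part is the partial derivative in x and the y' coefficient is the partial derivative in y:
  ∂F/∂x = y·e^(xy) - 6
  ∂F/∂y = x·e^(xy) - 3

so d/dx[F(x, y(x))] = ∂F/∂x + (∂F/∂y)·y' = 0. Rearranging,
  dy/dx = -(∂F/∂x)/(∂F/∂y) = -(y·e^(xy) - 6)/(x·e^(xy) - 3) = (-y·e^(xy) + 6)/(x·e^(xy) - 3)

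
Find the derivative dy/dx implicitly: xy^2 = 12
Take d/dx of both sides. Since y is implicitly a function of x, the chain rule attaches a y' = dy/dx factor whenever we differentiate through y.

Set F(x, y) = (left side) − (right side), so the curve is F = 0. Differentiating each term of F:
  d/dx[xy^2] = 2xy·y' + y^2
  d/dx[-12] = 0

Collecting, the y'-free part is the partial derivative in x and the y' coefficient is the partial derivative in y:
  ∂F/∂x = y^2
  ∂F/∂y = 2xy

so d/dx[F(x, y(x))] = ∂F/∂x + (∂F/∂y)·y' = 0. Rearranging,
  dy/dx = -(∂F/∂x)/(∂F/∂y) = -(y^2)/(2xy) = -y/(2x)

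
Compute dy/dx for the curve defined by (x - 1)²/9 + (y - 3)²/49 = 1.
Apply d/dx to both sides, remembering that y depends on x. Each occurrence of y therefore brings in a y' = dy/dx via the chain rule.

With F(x, y) equal to the left-hand side minus the right, differentiate F term by term:
  d/dx[(x - 1)^2/9] = 2x/9 - 2/9
  d/dx[(y - 3)^2/49] = 2·y'(y - 3)/49
  d/dx[-1] = 0
Adding these up, d/dx[F] = 0 becomes
  (2x/9 - 2/9) + (2y/49 - 6/49)·y' = 0,
so isolating y',
  dy/dx = -(2x/9 - 2/9)/(2y/49 - 6/49)
        = -(2(x - 1)/9)/(2(y - 3)/49) = 49(1 - x)/(9(y - 3))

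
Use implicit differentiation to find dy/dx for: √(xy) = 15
Differentiate both sides with respect to x, treating y as y(x). By the chain rule, any term containing y contributes a factor of y' = dy/dx when we differentiate it.

Move every term to one side and write the relation as F(x, y) = 0. Term by term,
  d/dx[√(xy)] = √(xy)(x·y'/2 + y/2)/(xy)
  d/dx[-15] = 0

The pieces without y' make up ∂F/∂x and the coefficient of y' is ∂F/∂y:
  ∂F/∂x = √(xy)/(2x),
  ∂F/∂y = √(xy)/(2y).

Since d/dx[F] = ∂F/∂x + (∂F/∂y)·y' = 0, solve for y':
  (∂F/∂y)·y' = -∂F/∂x
  dy/dx = -(∂F/∂x)/(∂F/∂y) = -(√(xy)/(2x))/(√(xy)/(2y)) = -y/x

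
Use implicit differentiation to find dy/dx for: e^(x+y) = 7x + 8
Apply d/dx to both sides, remembering that y depends on x. Each occurrence of y therefore brings in a y' = dy/dx via the chain rule.

With F(x, y) equal to the left-hand side minus the right, differentiate F term by term:
  d/dx[-7x] = -7
  d/dx[e^(x + y)] = (y' + 1)·e^(x + y)
  d/dx[-8] = 0
Adding these up, d/dx[F] = 0 becomes
  (e^(x + y) - 7) + (e^(x + y))·y' = 0,
so isolating y',
  dy/dx = -(e^(x + y) - 7)/(e^(x + y)) = 7e^(-x - y) - 1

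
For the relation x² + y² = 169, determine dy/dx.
Differentiate the relation implicitly: treat y = y(x) and apply the chain rule, so every y-derivative picks up a y' = dy/dx factor.

With everything moved to the left-hand side, differentiate term by term:
  d/dx[x^2] = 2x
  d/dx[y^2] = 2y·y'
  d/dx[-169] = 0

Separating the contributions that come from x directly and those that come through y:
  without y':      2x
  multiplying y':  2y

so (2x) + (2y)·y' = 0, and therefore
  dy/dx = -(2x)/(2y) = -x/y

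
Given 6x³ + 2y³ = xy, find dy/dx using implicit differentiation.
Differentiate the relation implicitly: treat y = y(x) and apply the chain rule, so every y-derivative picks up a y' = dy/dx factor.

With everything moved to the left-hand side, differentiate term by term:
  d/dx[6x^3] = 18x^2
  d/dx[-xy] = -x·y' - y
  d/dx[2y^3] = 6y^2·y'

Separating the contributions that come from x directly and those that come through y:
  without y':      18x^2 - y
  multiplying y':  -x + 6y^2

so (18x^2 - y) + (-x + 6y^2)·y' = 0, and therefore
  dy/dx = -(18x^2 - y)/(-x + 6y^2) = (18x^2 - y)/(x - 6y^2)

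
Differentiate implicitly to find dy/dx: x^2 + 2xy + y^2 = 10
Differentiate both sides with respect to x, treating y as y(x). By the chain rule, any term containing y contributes a factor of y' = dy/dx when we differentiate it.

Move every term to one side and write the relation as F(x, y) = 0. Term by term,
  d/dx[x^2] = 2x
  d/dx[2xy] = 2x·y' + 2y
  d/dx[y^2] = 2y·y'
  d/dx[-10] = 0

The pieces without y' make up ∂F/∂x and the coefficient of y' is ∂F/∂y:
  ∂F/∂x = 2x + 2y,
  ∂F/∂y = 2x + 2y.

Since d/dx[F] = ∂F/∂x + (∂F/∂y)·y' = 0, solve for y':
  (∂F/∂y)·y' = -∂F/∂x
  dy/dx = -(∂F/∂x)/(∂F/∂y) = -(2x + 2y)/(2x + 2y) = -1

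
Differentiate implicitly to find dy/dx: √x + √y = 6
Differentiate the relation implicitly: treat y = y(x) and apply the chain rule, so every y-derivative picks up a y' = dy/dx factor.

With everything moved to the left-hand side, differentiate term by term:
  d/dx[√(x)] = 1/(2√(x))
  d/dx[√(y)] = y'/(2√(y))
  d/dx[-6] = 0

Separating the contributions that come from x directly and those that come through y:
  without y':      1/(2√(x))
  multiplying y':  1/(2√(y))

so (1/(2√(x))) + (1/(2√(y)))·y' = 0, and therefore
  dy/dx = -(1/(2√(x)))/(1/(2√(y))) = -√(y)/√(x)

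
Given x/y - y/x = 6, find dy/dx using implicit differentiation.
Apply d/dx to both sides, remembering that y depends on x. Each occurrence of y therefore brings in a y' = dy/dx via the chain rule.

With F(x, y) equal to the left-hand side minus the right, differentiate F term by term:
  d/dx[x/y] = -x·y'/y^2 + 1/y
  d/dx[-y/x] = -y'/x + y/x^2
  d/dx[-6] = 0
Adding these up, d/dx[F] = 0 becomes
  (1/y + y/x^2) + (-x/y^2 - 1/x)·y' = 0,
so isolating y',
  dy/dx = -(1/y + y/x^2)/(-x/y^2 - 1/x)
        = -((x^2 + y^2)/(x^2y))/(-(x^2 + y^2)/(xy^2)) = y/x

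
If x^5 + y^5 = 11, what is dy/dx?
Take d/dx of both sides. Since y is implicitly a function of x, the chain rule attaches a y' = dy/dx factor whenever we differentiate through y.

Set F(x, y) = (left side) − (right side), so the curve is F = 0. Differentiating each term of F:
  d/dx[x^5] = 5x^4
  d/dx[y^5] = 5y^4·y'
  d/dx[-11] = 0

Collecting, the y'-free part is the partial derivative in x and the y' coefficient is the partial derivative in y:
  ∂F/∂x = 5x^4
  ∂F/∂y = 5y^4

so d/dx[F(x, y(x))] = ∂F/∂x + (∂F/∂y)·y' = 0. Rearranging,
  dy/dx = -(∂F/∂x)/(∂F/∂y) = -(5x^4)/(5y^4) = -x^4/y^4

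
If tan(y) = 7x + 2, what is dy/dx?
Apply d/dx to both sides, remembering that y depends on x. Each occurrence of y therefore brings in a y' = dy/dx via the chain rule.

With F(x, y) equal to the left-hand side minus the right, differentiate F term by term:
  d/dx[-7x] = -7
  d/dx[tan(y)] = y'(tan(y)^2 + 1)
  d/dx[-2] = 0
Adding these up, d/dx[F] = 0 becomes
  (-7) + (tan(y)^2 + 1)·y' = 0,
so isolating y',
  dy/dx = -(-7)/(tan(y)^2 + 1) = 7cos(y)^2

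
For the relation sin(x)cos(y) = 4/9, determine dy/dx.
Take d/dx of both sides. Since y is implicitly a function of x, the chain rule attaches a y' = dy/dx factor whenever we differentiate through y.

Set F(x, y) = (left side) − (right side), so the curve is F = 0. Differentiating each term of F:
  d/dx[sin(x)·cos(y)] = -y'·sin(x)·sin(y) + cos(x)·cos(y)
  d/dx[-4/9] = 0

Collecting, the y'-free part is the partial derivative in x and the y' coefficient is the partial derivative in y:
  ∂F/∂x = cos(x)·cos(y)
  ∂F/∂y = -sin(x)·sin(y)

so d/dx[F(x, y(x))] = ∂F/∂x + (∂F/∂y)·y' = 0. Rearranging,
  dy/dx = -(∂F/∂x)/(∂F/∂y) = -(cos(x)·cos(y))/(-sin(x)·sin(y)) = 1/(tan(x)·tan(y))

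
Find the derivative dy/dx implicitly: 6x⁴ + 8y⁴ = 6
Differentiate the relation implicitly: treat y = y(x) and apply the chain rule, so every y-derivative picks up a y' = dy/dx factor.

With everything moved to the left-hand side, differentiate term by term:
  d/dx[6x^4] = 24x^3
  d/dx[8y^4] = 32y^3·y'
  d/dx[-6] = 0

Separating the contributions that come from x directly and those that come through y:
  without y':      24x^3
  multiplying y':  32y^3

so (24x^3) + (32y^3)·y' = 0, and therefore
  dy/dx = -(24x^3)/(32y^3) = -3x^3/(4y^3)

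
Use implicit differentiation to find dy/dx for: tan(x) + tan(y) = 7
Differentiate both sides with respect to x, treating y as y(x). By the chain rule, any term containing y contributes a factor of y' = dy/dx when we differentiate it.

Move every term to one side and write the relation as F(x, y) = 0. Term by term,
  d/dx[tan(x)] = tan(x)^2 + 1
  d/dx[tan(y)] = y'(tan(y)^2 + 1)
  d/dx[-7] = 0

The pieces without y' make up ∂F/∂x and the coefficient of y' is ∂F/∂y:
  ∂F/∂x = tan(x)^2 + 1,
  ∂F/∂y = tan(y)^2 + 1.

Since d/dx[F] = ∂F/∂x + (∂F/∂y)·y' = 0, solve for y':
  (∂F/∂y)·y' = -∂F/∂x
  dy/dx = -(∂F/∂x)/(∂F/∂y) = -(tan(x)^2 + 1)/(tan(y)^2 + 1) = -cos(y)^2/cos(x)^2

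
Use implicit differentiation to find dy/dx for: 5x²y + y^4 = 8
Differentiate both sides with respect to x, treating y as y(x). By the chain rule, any term containing y contributes a factor of y' = dy/dx when we differentiate it.

Move every term to one side and write the relation as F(x, y) = 0. Term by term,
  d/dx[5x^2y] = 5x^2·y' + 10xy
  d/dx[y^4] = 4y^3·y'
  d/dx[-8] = 0

The pieces without y' make up ∂F/∂x and the coefficient of y' is ∂F/∂y:
  ∂F/∂x = 10xy,
  ∂F/∂y = 5x^2 + 4y^3.

Since d/dx[F] = ∂F/∂x + (∂F/∂y)·y' = 0, solve for y':
  (∂F/∂y)·y' = -∂F/∂x
  dy/dx = -(∂F/∂x)/(∂F/∂y) = -(10xy)/(5x^2 + 4y^3) = -10xy/(5x^2 + 4y^3)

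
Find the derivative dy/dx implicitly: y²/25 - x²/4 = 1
Differentiate the relation implicitly: treat y = y(x) and apply the chain rule, so every y-derivative picks up a y' = dy/dx factor.

With everything moved to the left-hand side, differentiate term by term:
  d/dx[-x^2/4] = -x/2
  d/dx[y^2/25] = 2y·y'/25
  d/dx[-1] = 0

Separating the contributions that come from x directly and those that come through y:
  without y':      -x/2
  multiplying y':  2y/25

so (-x/2) + (2y/25)·y' = 0, and therefore
  dy/dx = -(-x/2)/(2y/25) = 25x/(4y)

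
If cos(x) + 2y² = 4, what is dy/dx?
Take d/dx of both sides. Since y is implicitly a function of x, the chain rule attaches a y' = dy/dx factor whenever we differentiate through y.

Set F(x, y) = (left side) − (right side), so the curve is F = 0. Differentiating each term of F:
  d/dx[2y^2] = 4y·y'
  d/dx[cos(x)] = -sin(x)
  d/dx[-4] = 0

Collecting, the y'-free part is the partial derivative in x and the y' coefficient is the partial derivative in y:
  ∂F/∂x = -sin(x)
  ∂F/∂y = 4y

so d/dx[F(x, y(x))] = ∂F/∂x + (∂F/∂y)·y' = 0. Rearranging,
  dy/dx = -(∂F/∂x)/(∂F/∂y) = -(-sin(x))/(4y) = sin(x)/(4y)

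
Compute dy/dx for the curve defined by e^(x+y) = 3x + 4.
Differentiate both sides with respect to x, treating y as y(x). By the chain rule, any term containing y contributes a factor of y' = dy/dx when we differentiate it.

Move every term to one side and write the relation as F(x, y) = 0. Term by term,
  d/dx[-3x] = -3
  d/dx[e^(x + y)] = (y' + 1)·e^(x + y)
  d/dx[-4] = 0

The pieces without y' make up ∂F/∂x and the coefficient of y' is ∂F/∂y:
  ∂F/∂x = e^(x + y) - 3,
  ∂F/∂y = e^(x + y).

Since d/dx[F] = ∂F/∂x + (∂F/∂y)·y' = 0, solve for y':
  (∂F/∂y)·y' = -∂F/∂x
  dy/dx = -(∂F/∂x)/(∂F/∂y) = -(e^(x + y) - 3)/(e^(x + y)) = 3e^(-x - y) - 1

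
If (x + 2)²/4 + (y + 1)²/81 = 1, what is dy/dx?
Differentiate the relation implicitly: treat y = y(x) and apply the chain rule, so every y-derivative picks up a y' = dy/dx factor.

With everything moved to the left-hand side, differentiate term by term:
  d/dx[(x + 2)^2/4] = x/2 + 1
  d/dx[(y + 1)^2/81] = 2·y'(y + 1)/81
  d/dx[-1] = 0

Separating the contributions that come from x directly and those that come through y:
  without y':      x/2 + 1
  multiplying y':  2y/81 + 2/81

so (x/2 + 1) + (2y/81 + 2/81)·y' = 0, and therefore
  dy/dx = -(x/2 + 1)/(2y/81 + 2/81)
        = -((x + 2)/2)/(2(y + 1)/81) = 81(-x - 2)/(4(y + 1))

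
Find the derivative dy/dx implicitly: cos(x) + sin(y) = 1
Apply d/dx to both sides, remembering that y depends on x. Each occurrence of y therefore brings in a y' = dy/dx via the chain rule.

With F(x, y) equal to the left-hand side minus the right, differentiate F term by term:
  d/dx[sin(y)] = y'·cos(y)
  d/dx[cos(x)] = -sin(x)
  d/dx[-1] = 0
Adding these up, d/dx[F] = 0 becomes
  (-sin(x)) + (cos(y))·y' = 0,
so isolating y',
  dy/dx = -(-sin(x))/(cos(y)) = sin(x)/cos(y)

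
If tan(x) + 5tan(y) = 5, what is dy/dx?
Differentiate the relation implicitly: treat y = y(x) and apply the chain rule, so every y-derivative picks up a y' = dy/dx factor.

With everything moved to the left-hand side, differentiate term by term:
  d/dx[tan(x)] = tan(x)^2 + 1
  d/dx[5tan(y)] = 5·y'(tan(y)^2 + 1)
  d/dx[-5] = 0

Separating the contributions that come from x directly and those that come through y:
  without y':      tan(x)^2 + 1
  multiplying y':  5tan(y)^2 + 5

so (tan(x)^2 + 1) + (5tan(y)^2 + 5)·y' = 0, and therefore
  dy/dx = -(tan(x)^2 + 1)/(5tan(y)^2 + 5) = -cos(y)^2/(5cos(x)^2)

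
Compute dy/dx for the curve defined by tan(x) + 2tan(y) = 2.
Take d/dx of both sides. Since y is implicitly a function of x, the chain rule attaches a y' = dy/dx factor whenever we differentiate through y.

Set F(x, y) = (left side) − (right side), so the curve is F = 0. Differentiating each term of F:
  d/dx[tan(x)] = tan(x)^2 + 1
  d/dx[2tan(y)] = 2·y'(tan(y)^2 + 1)
  d/dx[-2] = 0

Collecting, the y'-free part is the partial derivative in x and the y' coefficient is the partial derivative in y:
  ∂F/∂x = tan(x)^2 + 1
  ∂F/∂y = 2tan(y)^2 + 2

so d/dx[F(x, y(x))] = ∂F/∂x + (∂F/∂y)·y' = 0. Rearranging,
  dy/dx = -(∂F/∂x)/(∂F/∂y) = -(tan(x)^2 + 1)/(2tan(y)^2 + 2) = -cos(y)^2/(2cos(x)^2)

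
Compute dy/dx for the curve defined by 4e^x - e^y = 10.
Differentiate the relation implicitly: treat y = y(x) and apply the chain rule, so every y-derivative picks up a y' = dy/dx factor.

With everything moved to the left-hand side, differentiate term by term:
  d/dx[4e^(x)] = 4e^(x)
  d/dx[-e^(y)] = -y'·e^(y)
  d/dx[-10] = 0

Separating the contributions that come from x directly and those that come through y:
  without y':      4e^(x)
  multiplying y':  -e^(y)

so (4e^(x)) + (-e^(y))·y' = 0, and therefore
  dy/dx = -(4e^(x))/(-e^(y)) = 4e^(x - y)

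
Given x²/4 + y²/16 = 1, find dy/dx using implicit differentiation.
Differentiate both sides with respect to x, treating y as y(x). By the chain rule, any term containing y contributes a factor of y' = dy/dx when we differentiate it.

Move every term to one side and write the relation as F(x, y) = 0. Term by term,
  d/dx[x^2/4] = x/2
  d/dx[y^2/16] = y·y'/8
  d/dx[-1] = 0

The pieces without y' make up ∂F/∂x and the coefficient of y' is ∂F/∂y:
  ∂F/∂x = x/2,
  ∂F/∂y = y/8.

Since d/dx[F] = ∂F/∂x + (∂F/∂y)·y' = 0, solve for y':
  (∂F/∂y)·y' = -∂F/∂x
  dy/dx = -(∂F/∂x)/(∂F/∂y) = -(x/2)/(y/8) = -4x/y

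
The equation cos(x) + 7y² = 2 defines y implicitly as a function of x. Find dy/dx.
Differentiate the relation implicitly: treat y = y(x) and apply the chain rule, so every y-derivative picks up a y' = dy/dx factor.

With everything moved to the left-hand side, differentiate term by term:
  d/dx[7y^2] = 14y·y'
  d/dx[cos(x)] = -sin(x)
  d/dx[-2] = 0

Separating the contributions that come from x directly and those that come through y:
  without y':      -sin(x)
  multiplying y':  14y

so (-sin(x)) + (14y)·y' = 0, and therefore
  dy/dx = -(-sin(x))/(14y) = sin(x)/(14y)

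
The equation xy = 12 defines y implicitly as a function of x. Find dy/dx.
Apply d/dx to both sides, remembering that y depends on x. Each occurrence of y therefore brings in a y' = dy/dx via the chain rule.

With F(x, y) equal to the left-hand side minus the right, differentiate F term by term:
  d/dx[xy] = x·y' + y
  d/dx[-12] = 0
Adding these up, d/dx[F] = 0 becomes
  (y) + (x)·y' = 0,
so isolating y',
  dy/dx = -(y)/(x) = -y/x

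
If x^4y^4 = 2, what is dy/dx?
Apply d/dx to both sides, remembering that y depends on x. Each occurrence of y therefore brings in a y' = dy/dx via the chain rule.

With F(x, y) equal to the left-hand side minus the right, differentiate F term by term:
  d/dx[x^4y^4] = 4x^4y^3·y' + 4x^3y^4
  d/dx[-2] = 0
Adding these up, d/dx[F] = 0 becomes
  (4x^3y^4) + (4x^4y^3)·y' = 0,
so isolating y',
  dy/dx = -(4x^3y^4)/(4x^4y^3) = -y/x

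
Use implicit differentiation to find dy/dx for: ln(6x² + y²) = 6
Apply d/dx to both sides, remembering that y depends on x. Each occurrence of y therefore brings in a y' = dy/dx via the chain rule.

With F(x, y) equal to the left-hand side minus the right, differentiate F term by term:
  d/dx[ln(6x^2 + y^2)] = (12x + 2y·y')/(6x^2 + y^2)
  d/dx[-6] = 0
Adding these up, d/dx[F] = 0 becomes
  (12x/(6x^2 + y^2)) + (2y/(6x^2 + y^2))·y' = 0,
so isolating y',
  dy/dx = -(12x/(6x^2 + y^2))/(2y/(6x^2 + y^2)) = -6x/y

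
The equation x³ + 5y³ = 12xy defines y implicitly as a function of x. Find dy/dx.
Differentiate both sides with respect to x, treating y as y(x). By the chain rule, any term containing y contributes a factor of y' = dy/dx when we differentiate it.

Move every term to one side and write the relation as F(x, y) = 0. Term by term,
  d/dx[x^3] = 3x^2
  d/dx[-12xy] = -12x·y' - 12y
  d/dx[5y^3] = 15y^2·y'

The pieces without y' make up ∂F/∂x and the coefficient of y' is ∂F/∂y:
  ∂F/∂x = 3x^2 - 12y,
  ∂F/∂y = -12x + 15y^2.

Since d/dx[F] = ∂F/∂x + (∂F/∂y)·y' = 0, solve for y':
  (∂F/∂y)·y' = -∂F/∂x
  dy/dx = -(∂F/∂x)/(∂F/∂y) = -(3x^2 - 12y)/(-12x + 15y^2) = (x^2 - 4y)/(4x - 5y^2)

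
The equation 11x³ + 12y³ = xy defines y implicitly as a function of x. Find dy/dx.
Take d/dx of both sides. Since y is implicitly a function of x, the chain rule attaches a y' = dy/dx factor whenever we differentiate through y.

Set F(x, y) = (left side) − (right side), so the curve is F = 0. Differentiating each term of F:
  d/dx[11x^3] = 33x^2
  d/dx[-xy] = -x·y' - y
  d/dx[12y^3] = 36y^2·y'

Collecting, the y'-free part is the partial derivative in x and the y' coefficient is the partial derivative in y:
  ∂F/∂x = 33x^2 - y
  ∂F/∂y = -x + 36y^2

so d/dx[F(x, y(x))] = ∂F/∂x + (∂F/∂y)·y' = 0. Rearranging,
  dy/dx = -(∂F/∂x)/(∂F/∂y) = -(33x^2 - y)/(-x + 36y^2) = (33x^2 - y)/(x - 36y^2)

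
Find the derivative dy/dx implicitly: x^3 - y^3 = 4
Take d/dx of both sides. Since y is implicitly a function of x, the chain rule attaches a y' = dy/dx factor whenever we differentiate through y.

Set F(x, y) = (left side) − (right side), so the curve is F = 0. Differentiating each term of F:
  d/dx[x^3] = 3x^2
  d/dx[-y^3] = -3y^2·y'
  d/dx[-4] = 0

Collecting, the y'-free part is the partial derivative in x and the y' coefficient is the partial derivative in y:
  ∂F/∂x = 3x^2
  ∂F/∂y = -3y^2

so d/dx[F(x, y(x))] = ∂F/∂x + (∂F/∂y)·y' = 0. Rearranging,
  dy/dx = -(∂F/∂x)/(∂F/∂y) = -(3x^2)/(-3y^2) = x^2/y^2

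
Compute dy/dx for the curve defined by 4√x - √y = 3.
Differentiate both sides with respect to x, treating y as y(x). By the chain rule, any term containing y contributes a factor of y' = dy/dx when we differentiate it.

Move every term to one side and write the relation as F(x, y) = 0. Term by term,
  d/dx[4√(x)] = 2/√(x)
  d/dx[-√(y)] = -y'/(2√(y))
  d/dx[-3] = 0

The pieces without y' make up ∂F/∂x and the coefficient of y' is ∂F/∂y:
  ∂F/∂x = 2/√(x),
  ∂F/∂y = -1/(2√(y)).

Since d/dx[F] = ∂F/∂x + (∂F/∂y)·y' = 0, solve for y':
  (∂F/∂y)·y' = -∂F/∂x
  dy/dx = -(∂F/∂x)/(∂F/∂y) = -(2/√(x))/(-1/(2√(y))) = 4√(y)/√(x)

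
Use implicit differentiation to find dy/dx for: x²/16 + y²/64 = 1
Differentiate both sides with respect to x, treating y as y(x). By the chain rule, any term containing y contributes a factor of y' = dy/dx when we differentiate it.

Move every term to one side and write the relation as F(x, y) = 0. Term by term,
  d/dx[x^2/16] = x/8
  d/dx[y^2/64] = y·y'/32
  d/dx[-1] = 0

The pieces without y' make up ∂F/∂x and the coefficient of y' is ∂F/∂y:
  ∂F/∂x = x/8,
  ∂F/∂y = y/32.

Since d/dx[F] = ∂F/∂x + (∂F/∂y)·y' = 0, solve for y':
  (∂F/∂y)·y' = -∂F/∂x
  dy/dx = -(∂F/∂x)/(∂F/∂y) = -(x/8)/(y/32) = -4x/y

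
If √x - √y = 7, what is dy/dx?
Differentiate both sides with respect to x, treating y as y(x). By the chain rule, any term containing y contributes a factor of y' = dy/dx when we differentiate it.

Move every term to one side and write the relation as F(x, y) = 0. Term by term,
  d/dx[√(x)] = 1/(2√(x))
  d/dx[-√(y)] = -y'/(2√(y))
  d/dx[-7] = 0

The pieces without y' make up ∂F/∂x and the coefficient of y' is ∂F/∂y:
  ∂F/∂x = 1/(2√(x)),
  ∂F/∂y = -1/(2√(y)).

Since d/dx[F] = ∂F/∂x + (∂F/∂y)·y' = 0, solve for y':
  (∂F/∂y)·y' = -∂F/∂x
  dy/dx = -(∂F/∂x)/(∂F/∂y) = -(1/(2√(x)))/(-1/(2√(y))) = √(y)/√(x)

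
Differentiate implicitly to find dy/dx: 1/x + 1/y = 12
Differentiate the relation implicitly: treat y = y(x) and apply the chain rule, so every y-derivative picks up a y' = dy/dx factor.

With everything moved to the left-hand side, differentiate term by term:
  d/dx[1/y] = -y'/y^2
  d/dx[1/x] = -1/x^2
  d/dx[-12] = 0

Separating the contributions that come from x directly and those that come through y:
  without y':      -1/x^2
  multiplying y':  -1/y^2

so (-1/x^2) + (-1/y^2)·y' = 0, and therefore
  dy/dx = -(-1/x^2)/(-1/y^2) = -y^2/x^2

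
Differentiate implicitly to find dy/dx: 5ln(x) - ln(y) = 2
Differentiate both sides with respect to x, treating y as y(x). By the chain rule, any term containing y contributes a factor of y' = dy/dx when we differentiate it.

Move every term to one side and write the relation as F(x, y) = 0. Term by term,
  d/dx[5ln(x)] = 5/x
  d/dx[-ln(y)] = -y'/y
  d/dx[-2] = 0

The pieces without y' make up ∂F/∂x and the coefficient of y' is ∂F/∂y:
  ∂F/∂x = 5/x,
  ∂F/∂y = -1/y.

Since d/dx[F] = ∂F/∂x + (∂F/∂y)·y' = 0, solve for y':
  (∂F/∂y)·y' = -∂F/∂x
  dy/dx = -(∂F/∂x)/(∂F/∂y) = -(5/x)/(-1/y) = 5y/x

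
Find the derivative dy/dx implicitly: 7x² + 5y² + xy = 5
Differentiate both sides with respect to x, treating y as y(x). By the chain rule, any term containing y contributes a factor of y' = dy/dx when we differentiate it.

Move every term to one side and write the relation as F(x, y) = 0. Term by term,
  d/dx[7x^2] = 14x
  d/dx[xy] = x·y' + y
  d/dx[5y^2] = 10y·y'
  d/dx[-5] = 0

The pieces without y' make up ∂F/∂x and the coefficient of y' is ∂F/∂y:
  ∂F/∂x = 14x + y,
  ∂F/∂y = x + 10y.

Since d/dx[F] = ∂F/∂x + (∂F/∂y)·y' = 0, solve for y':
  (∂F/∂y)·y' = -∂F/∂x
  dy/dx = -(∂F/∂x)/(∂F/∂y) = -(14x + y)/(x + 10y) = (-14x - y)/(x + 10y)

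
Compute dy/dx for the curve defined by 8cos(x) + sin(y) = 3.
Apply d/dx to both sides, remembering that y depends on x. Each occurrence of y therefore brings in a y' = dy/dx via the chain rule.

With F(x, y) equal to the left-hand side minus the right, differentiate F term by term:
  d/dx[sin(y)] = y'·cos(y)
  d/dx[8cos(x)] = -8sin(x)
  d/dx[-3] = 0
Adding these up, d/dx[F] = 0 becomes
  (-8sin(x)) + (cos(y))·y' = 0,
so isolating y',
  dy/dx = -(-8sin(x))/(cos(y)) = 8sin(x)/cos(y)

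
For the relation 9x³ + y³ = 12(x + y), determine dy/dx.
Differentiate the relation implicitly: treat y = y(x) and apply the chain rule, so every y-derivative picks up a y' = dy/dx factor.

With everything moved to the left-hand side, differentiate term by term:
  d/dx[9x^3] = 27x^2
  d/dx[-12x] = -12
  d/dx[y^3] = 3y^2·y'
  d/dx[-12y] = -12·y'

Separating the contributions that come from x directly and those that come through y:
  without y':      27x^2 - 12
  multiplying y':  3y^2 - 12

so (27x^2 - 12) + (3y^2 - 12)·y' = 0, and therefore
  dy/dx = -(27x^2 - 12)/(3y^2 - 12) = (4 - 9x^2)/(y^2 - 4)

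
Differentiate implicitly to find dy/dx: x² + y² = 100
Apply d/dx to both sides, remembering that y depends on x. Each occurrence of y therefore brings in a y' = dy/dx via the chain rule.

With F(x, y) equal to the left-hand side minus the right, differentiate F term by term:
  d/dx[x^2] = 2x
  d/dx[y^2] = 2y·y'
  d/dx[-100] = 0
Adding these up, d/dx[F] = 0 becomes
  (2x) + (2y)·y' = 0,
so isolating y',
  dy/dx = -(2x)/(2y) = -x/y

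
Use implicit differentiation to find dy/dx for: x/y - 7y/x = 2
Apply d/dx to both sides, remembering that y depends on x. Each occurrence of y therefore brings in a y' = dy/dx via the chain rule.

With F(x, y) equal to the left-hand side minus the right, differentiate F term by term:
  d/dx[x/y] = -x·y'/y^2 + 1/y
  d/dx[-7y/x] = -7·y'/x + 7y/x^2
  d/dx[-2] = 0
Adding these up, d/dx[F] = 0 becomes
  (1/y + 7y/x^2) + (-x/y^2 - 7/x)·y' = 0,
so isolating y',
  dy/dx = -(1/y + 7y/x^2)/(-x/y^2 - 7/x)
        = -((x^2 + 7y^2)/(x^2y))/(-(x^2 + 7y^2)/(xy^2)) = y/x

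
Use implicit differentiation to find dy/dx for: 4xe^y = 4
Differentiate the relation implicitly: treat y = y(x) and apply the chain rule, so every y-derivative picks up a y' = dy/dx factor.

With everything moved to the left-hand side, differentiate term by term:
  d/dx[4x·e^(y)] = 4x·y'·e^(y) + 4e^(y)
  d/dx[-4] = 0

Separating the contributions that come from x directly and those that come through y:
  without y':      4e^(y)
  multiplying y':  4x·e^(y)

so (4e^(y)) + (4x·e^(y))·y' = 0, and therefore
  dy/dx = -(4e^(y))/(4x·e^(y)) = -1/x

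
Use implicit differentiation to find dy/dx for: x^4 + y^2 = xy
Apply d/dx to both sides, remembering that y depends on x. Each occurrence of y therefore brings in a y' = dy/dx via the chain rule.

With F(x, y) equal to the left-hand side minus the right, differentiate F term by term:
  d/dx[x^4] = 4x^3
  d/dx[-xy] = -x·y' - y
  d/dx[y^2] = 2y·y'
Adding these up, d/dx[F] = 0 becomes
  (4x^3 - y) + (-x + 2y)·y' = 0,
so isolating y',
  dy/dx = -(4x^3 - y)/(-x + 2y) = (4x^3 - y)/(x - 2y)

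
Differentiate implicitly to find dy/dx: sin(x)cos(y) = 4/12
Take d/dx of both sides. Since y is implicitly a function of x, the chain rule attaches a y' = dy/dx factor whenever we differentiate through y.

Set F(x, y) = (left side) − (right side), so the curve is F = 0. Differentiating each term of F:
  d/dx[sin(x)·cos(y)] = -y'·sin(x)·sin(y) + cos(x)·cos(y)
  d/dx[-1/3] = 0

Collecting, the y'-free part is the partial derivative in x and the y' coefficient is the partial derivative in y:
  ∂F/∂x = cos(x)·cos(y)
  ∂F/∂y = -sin(x)·sin(y)

so d/dx[F(x, y(x))] = ∂F/∂x + (∂F/∂y)·y' = 0. Rearranging,
  dy/dx = -(∂F/∂x)/(∂F/∂y) = -(cos(x)·cos(y))/(-sin(x)·sin(y)) = 1/(tan(x)·tan(y))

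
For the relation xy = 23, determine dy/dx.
Differentiate both sides with respect to x, treating y as y(x). By the chain rule, any term containing y contributes a factor of y' = dy/dx when we differentiate it.

Move every term to one side and write the relation as F(x, y) = 0. Term by term,
  d/dx[xy] = x·y' + y
  d/dx[-23] = 0

The pieces without y' make up ∂F/∂x and the coefficient of y' is ∂F/∂y:
  ∂F/∂x = y,
  ∂F/∂y = x.

Since d/dx[F] = ∂F/∂x + (∂F/∂y)·y' = 0, solve for y':
  (∂F/∂y)·y' = -∂F/∂x
  dy/dx = -(∂F/∂x)/(∂F/∂y) = -(y)/(x) = -y/x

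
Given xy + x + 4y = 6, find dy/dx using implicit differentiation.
Take d/dx of both sides. Since y is implicitly a function of x, the chain rule attaches a y' = dy/dx factor whenever we differentiate through y.

Set F(x, y) = (left side) − (right side), so the curve is F = 0. Differentiating each term of F:
  d/dx[xy] = x·y' + y
  d/dx[x] = 1
  d/dx[4y] = 4·y'
  d/dx[-6] = 0

Collecting, the y'-free part is the partial derivative in x and the y' coefficient is the partial derivative in y:
  ∂F/∂x = y + 1
  ∂F/∂y = x + 4

so d/dx[F(x, y(x))] = ∂F/∂x + (∂F/∂y)·y' = 0. Rearranging,
  dy/dx = -(∂F/∂x)/(∂F/∂y) = -(y + 1)/(x + 4) = (-y - 1)/(x + 4)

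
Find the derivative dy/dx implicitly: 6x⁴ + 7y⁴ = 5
Differentiate both sides with respect to x, treating y as y(x). By the chain rule, any term containing y contributes a factor of y' = dy/dx when we differentiate it.

Move every term to one side and write the relation as F(x, y) = 0. Term by term,
  d/dx[6x^4] = 24x^3
  d/dx[7y^4] = 28y^3·y'
  d/dx[-5] = 0

The pieces without y' make up ∂F/∂x and the coefficient of y' is ∂F/∂y:
  ∂F/∂x = 24x^3,
  ∂F/∂y = 28y^3.

Since d/dx[F] = ∂F/∂x + (∂F/∂y)·y' = 0, solve for y':
  (∂F/∂y)·y' = -∂F/∂x
  dy/dx = -(∂F/∂x)/(∂F/∂y) = -(24x^3)/(28y^3) = -6x^3/(7y^3)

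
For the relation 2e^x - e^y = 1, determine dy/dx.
Take d/dx of both sides. Since y is implicitly a function of x, the chain rule attaches a y' = dy/dx factor whenever we differentiate through y.

Set F(x, y) = (left side) − (right side), so the curve is F = 0. Differentiating each term of F:
  d/dx[2e^(x)] = 2e^(x)
  d/dx[-e^(y)] = -y'·e^(y)
  d/dx[-1] = 0

Collecting, the y'-free part is the partial derivative in x and the y' coefficient is the partial derivative in y:
  ∂F/∂x = 2e^(x)
  ∂F/∂y = -e^(y)

so d/dx[F(x, y(x))] = ∂F/∂x + (∂F/∂y)·y' = 0. Rearranging,
  dy/dx = -(∂F/∂x)/(∂F/∂y) = -(2e^(x))/(-e^(y)) = 2e^(x - y)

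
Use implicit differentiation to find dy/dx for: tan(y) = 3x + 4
Differentiate both sides with respect to x, treating y as y(x). By the chain rule, any term containing y contributes a factor of y' = dy/dx when we differentiate it.

Move every term to one side and write the relation as F(x, y) = 0. Term by term,
  d/dx[-3x] = -3
  d/dx[tan(y)] = y'(tan(y)^2 + 1)
  d/dx[-4] = 0

The pieces without y' make up ∂F/∂x and the coefficient of y' is ∂F/∂y:
  ∂F/∂x = -3,
  ∂F/∂y = tan(y)^2 + 1.

Since d/dx[F] = ∂F/∂x + (∂F/∂y)·y' = 0, solve for y':
  (∂F/∂y)·y' = -∂F/∂x
  dy/dx = -(∂F/∂x)/(∂F/∂y) = -(-3)/(tan(y)^2 + 1) = 3cos(y)^2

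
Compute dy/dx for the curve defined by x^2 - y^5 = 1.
Differentiate both sides with respect to x, treating y as y(x). By the chain rule, any term containing y contributes a factor of y' = dy/dx when we differentiate it.

Move every term to one side and write the relation as F(x, y) = 0. Term by term,
  d/dx[x^2] = 2x
  d/dx[-y^5] = -5y^4·y'
  d/dx[-1] = 0

The pieces without y' make up ∂F/∂x and the coefficient of y' is ∂F/∂y:
  ∂F/∂x = 2x,
  ∂F/∂y = -5y^4.

Since d/dx[F] = ∂F/∂x + (∂F/∂y)·y' = 0, solve for y':
  (∂F/∂y)·y' = -∂F/∂x
  dy/dx = -(∂F/∂x)/(∂F/∂y) = -(2x)/(-5y^4) = 2x/(5y^4)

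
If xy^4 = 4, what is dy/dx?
Differentiate the relation implicitly: treat y = y(x) and apply the chain rule, so every y-derivative picks up a y' = dy/dx factor.

With everything moved to the left-hand side, differentiate term by term:
  d/dx[xy^4] = 4xy^3·y' + y^4
  d/dx[-4] = 0

Separating the contributions that come from x directly and those that come through y:
  without y':      y^4
  multiplying y':  4xy^3

so (y^4) + (4xy^3)·y' = 0, and therefore
  dy/dx = -(y^4)/(4xy^3) = -y/(4x)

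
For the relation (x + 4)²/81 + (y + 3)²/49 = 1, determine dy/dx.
Apply d/dx to both sides, remembering that y depends on x. Each occurrence of y therefore brings in a y' = dy/dx via the chain rule.

With F(x, y) equal to the left-hand side minus the right, differentiate F term by term:
  d/dx[(x + 4)^2/81] = 2x/81 + 8/81
  d/dx[(y + 3)^2/49] = 2·y'(y + 3)/49
  d/dx[-1] = 0
Adding these up, d/dx[F] = 0 becomes
  (2x/81 + 8/81) + (2y/49 + 6/49)·y' = 0,
so isolating y',
  dy/dx = -(2x/81 + 8/81)/(2y/49 + 6/49)
        = -(2(x + 4)/81)/(2(y + 3)/49) = 49(-x - 4)/(81(y + 3))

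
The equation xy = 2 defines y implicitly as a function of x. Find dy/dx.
Differentiate both sides with respect to x, treating y as y(x). By the chain rule, any term containing y contributes a factor of y' = dy/dx when we differentiate it.

Move every term to one side and write the relation as F(x, y) = 0. Term by term,
  d/dx[xy] = x·y' + y
  d/dx[-2] = 0

The pieces without y' make up ∂F/∂x and the coefficient of y' is ∂F/∂y:
  ∂F/∂x = y,
  ∂F/∂y = x.

Since d/dx[F] = ∂F/∂x + (∂F/∂y)·y' = 0, solve for y':
  (∂F/∂y)·y' = -∂F/∂x
  dy/dx = -(∂F/∂x)/(∂F/∂y) = -(y)/(x) = -y/x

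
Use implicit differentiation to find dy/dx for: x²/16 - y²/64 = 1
Differentiate the relation implicitly: treat y = y(x) and apply the chain rule, so every y-derivative picks up a y' = dy/dx factor.

With everything moved to the left-hand side, differentiate term by term:
  d/dx[x^2/16] = x/8
  d/dx[-y^2/64] = -y·y'/32
  d/dx[-1] = 0

Separating the contributions that come from x directly and those that come through y:
  without y':      x/8
  multiplying y':  -y/32

so (x/8) + (-y/32)·y' = 0, and therefore
  dy/dx = -(x/8)/(-y/32) = 4x/y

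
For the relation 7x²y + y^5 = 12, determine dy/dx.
Differentiate both sides with respect to x, treating y as y(x). By the chain rule, any term containing y contributes a factor of y' = dy/dx when we differentiate it.

Move every term to one side and write the relation as F(x, y) = 0. Term by term,
  d/dx[7x^2y] = 7x^2·y' + 14xy
  d/dx[y^5] = 5y^4·y'
  d/dx[-12] = 0

The pieces without y' make up ∂F/∂x and the coefficient of y' is ∂F/∂y:
  ∂F/∂x = 14xy,
  ∂F/∂y = 7x^2 + 5y^4.

Since d/dx[F] = ∂F/∂x + (∂F/∂y)·y' = 0, solve for y':
  (∂F/∂y)·y' = -∂F/∂x
  dy/dx = -(∂F/∂x)/(∂F/∂y) = -(14xy)/(7x^2 + 5y^4) = -14xy/(7x^2 + 5y^4)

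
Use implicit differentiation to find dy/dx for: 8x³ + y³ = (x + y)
Apply d/dx to both sides, remembering that y depends on x. Each occurrence of y therefore brings in a y' = dy/dx via the chain rule.

With F(x, y) equal to the left-hand side minus the right, differentiate F term by term:
  d/dx[8x^3] = 24x^2
  d/dx[-x] = -1
  d/dx[y^3] = 3y^2·y'
  d/dx[-y] = -y'
Adding these up, d/dx[F] = 0 becomes
  (24x^2 - 1) + (3y^2 - 1)·y' = 0,
so isolating y',
  dy/dx = -(24x^2 - 1)/(3y^2 - 1) = (1 - 24x^2)/(3y^2 - 1)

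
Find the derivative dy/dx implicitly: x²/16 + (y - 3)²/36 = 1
Differentiate the relation implicitly: treat y = y(x) and apply the chain rule, so every y-derivative picks up a y' = dy/dx factor.

With everything moved to the left-hand side, differentiate term by term:
  d/dx[x^2/16] = x/8
  d/dx[(y - 3)^2/36] = y'(y - 3)/18
  d/dx[-1] = 0

Separating the contributions that come from x directly and those that come through y:
  without y':      x/8
  multiplying y':  y/18 - 1/6

so (x/8) + (y/18 - 1/6)·y' = 0, and therefore
  dy/dx = -(x/8)/(y/18 - 1/6)
        = -(x/8)/((y - 3)/18) = -9x/(4y - 12)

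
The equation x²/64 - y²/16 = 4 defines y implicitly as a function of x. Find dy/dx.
Apply d/dx to both sides, remembering that y depends on x. Each occurrence of y therefore brings in a y' = dy/dx via the chain rule.

With F(x, y) equal to the left-hand side minus the right, differentiate F term by term:
  d/dx[x^2/64] = x/32
  d/dx[-y^2/16] = -y·y'/8
  d/dx[-4] = 0
Adding these up, d/dx[F] = 0 becomes
  (x/32) + (-y/8)·y' = 0,
so isolating y',
  dy/dx = -(x/32)/(-y/8) = x/(4y)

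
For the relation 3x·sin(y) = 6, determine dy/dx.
Apply d/dx to both sides, remembering that y depends on x. Each occurrence of y therefore brings in a y' = dy/dx via the chain rule.

With F(x, y) equal to the left-hand side minus the right, differentiate F term by term:
  d/dx[3x·sin(y)] = 3x·y'·cos(y) + 3sin(y)
  d/dx[-6] = 0
Adding these up, d/dx[F] = 0 becomes
  (3sin(y)) + (3x·cos(y))·y' = 0,
so isolating y',
  dy/dx = -(3sin(y))/(3x·cos(y)) = -tan(y)/x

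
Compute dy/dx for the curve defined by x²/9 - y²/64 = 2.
Differentiate the relation implicitly: treat y = y(x) and apply the chain rule, so every y-derivative picks up a y' = dy/dx factor.

With everything moved to the left-hand side, differentiate term by term:
  d/dx[x^2/9] = 2x/9
  d/dx[-y^2/64] = -y·y'/32
  d/dx[-2] = 0

Separating the contributions that come from x directly and those that come through y:
  without y':      2x/9
  multiplying y':  -y/32

so (2x/9) + (-y/32)·y' = 0, and therefore
  dy/dx = -(2x/9)/(-y/32) = 64x/(9y)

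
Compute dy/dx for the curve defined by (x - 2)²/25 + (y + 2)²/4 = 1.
Differentiate both sides with respect to x, treating y as y(x). By the chain rule, any term containing y contributes a factor of y' = dy/dx when we differentiate it.

Move every term to one side and write the relation as F(x, y) = 0. Term by term,
  d/dx[(x - 2)^2/25] = 2x/25 - 4/25
  d/dx[(y + 2)^2/4] = y'(y + 2)/2
  d/dx[-1] = 0

The pieces without y' make up ∂F/∂x and the coefficient of y' is ∂F/∂y:
  ∂F/∂x = 2x/25 - 4/25,
  ∂F/∂y = y/2 + 1.

Since d/dx[F] = ∂F/∂x + (∂F/∂y)·y' = 0, solve for y':
  (∂F/∂y)·y' = -∂F/∂x
  dy/dx = -(∂F/∂x)/(∂F/∂y) = -(2x/25 - 4/25)/(y/2 + 1)
        = -(2(x - 2)/25)/((y + 2)/2) = 4(2 - x)/(25(y + 2))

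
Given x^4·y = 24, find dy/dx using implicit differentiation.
Differentiate both sides with respect to x, treating y as y(x). By the chain rule, any term containing y contributes a factor of y' = dy/dx when we differentiate it.

Move every term to one side and write the relation as F(x, y) = 0. Term by term,
  d/dx[x^4y] = x^4·y' + 4x^3y
  d/dx[-24] = 0

The pieces without y' make up ∂F/∂x and the coefficient of y' is ∂F/∂y:
  ∂F/∂x = 4x^3y,
  ∂F/∂y = x^4.

Since d/dx[F] = ∂F/∂x + (∂F/∂y)·y' = 0, solve for y':
  (∂F/∂y)·y' = -∂F/∂x
  dy/dx = -(∂F/∂x)/(∂F/∂y) = -(4x^3y)/(x^4) = -4y/x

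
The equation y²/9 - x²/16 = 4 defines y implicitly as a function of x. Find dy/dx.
Apply d/dx to both sides, remembering that y depends on x. Each occurrence of y therefore brings in a y' = dy/dx via the chain rule.

With F(x, y) equal to the left-hand side minus the right, differentiate F term by term:
  d/dx[-x^2/16] = -x/8
  d/dx[y^2/9] = 2y·y'/9
  d/dx[-4] = 0
Adding these up, d/dx[F] = 0 becomes
  (-x/8) + (2y/9)·y' = 0,
so isolating y',
  dy/dx = -(-x/8)/(2y/9) = 9x/(16y)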